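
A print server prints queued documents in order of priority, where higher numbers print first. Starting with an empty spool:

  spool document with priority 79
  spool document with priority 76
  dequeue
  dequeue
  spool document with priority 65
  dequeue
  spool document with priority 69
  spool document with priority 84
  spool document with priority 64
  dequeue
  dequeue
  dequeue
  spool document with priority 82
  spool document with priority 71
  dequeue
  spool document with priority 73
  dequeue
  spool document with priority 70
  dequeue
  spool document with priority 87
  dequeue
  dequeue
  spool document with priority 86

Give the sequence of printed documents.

insert 79 → {79}
insert 76 → {79, 76}
dequeue → 79; now {76}
dequeue → 76; now {}
insert 65 → {65}
dequeue → 65; now {}
insert 69 → {69}
insert 84 → {84, 69}
insert 64 → {84, 69, 64}
dequeue → 84; now {69, 64}
dequeue → 69; now {64}
dequeue → 64; now {}
insert 82 → {82}
insert 71 → {82, 71}
dequeue → 82; now {71}
insert 73 → {73, 71}
dequeue → 73; now {71}
insert 70 → {71, 70}
dequeue → 71; now {70}
insert 87 → {87, 70}
dequeue → 87; now {70}
dequeue → 70; now {}
insert 86 → {86}

79 → 76 → 65 → 84 → 69 → 64 → 82 → 73 → 71 → 87 → 70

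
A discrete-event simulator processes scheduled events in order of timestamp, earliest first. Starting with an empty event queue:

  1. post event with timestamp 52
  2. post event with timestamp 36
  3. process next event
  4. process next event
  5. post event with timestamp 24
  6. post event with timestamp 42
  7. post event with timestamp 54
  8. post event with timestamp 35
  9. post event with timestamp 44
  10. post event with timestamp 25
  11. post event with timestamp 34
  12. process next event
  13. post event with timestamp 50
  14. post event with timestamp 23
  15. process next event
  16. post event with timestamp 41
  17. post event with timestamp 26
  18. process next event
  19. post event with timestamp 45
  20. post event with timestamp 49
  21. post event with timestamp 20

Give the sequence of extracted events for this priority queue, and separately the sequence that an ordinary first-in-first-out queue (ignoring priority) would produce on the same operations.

insert 52 → {52}
insert 36 → {36, 52}
process next event → 36; now {52}
process next event → 52; now {}
insert 24 → {24}
insert 42 → {24, 42}
insert 54 → {24, 42, 54}
insert 35 → {24, 35, 42, 54}
insert 44 → {24, 35, 42, 44, 54}
insert 25 → {24, 25, 35, 42, 44, 54}
insert 34 → {24, 25, 34, 35, 42, 44, 54}
process next event → 24; now {25, 34, 35, 42, 44, 54}
insert 50 → {25, 34, 35, 42, 44, 50, 54}
insert 23 → {23, 25, 34, 35, 42, 44, 50, 54}
process next event → 23; now {25, 34, 35, 42, 44, 50, 54}
insert 41 → {25, 34, 35, 41, 42, 44, 50, 54}
insert 26 → {25, 26, 34, 35, 41, 42, 44, 50, 54}
process next event → 25; now {26, 34, 35, 41, 42, 44, 50, 54}
insert 45 → {26, 34, 35, 41, 42, 44, 45, 50, 54}
insert 49 → {26, 34, 35, 41, 42, 44, 45, 49, 50, 54}
insert 20 → {20, 26, 34, 35, 41, 42, 44, 45, 49, 50, 54}

priority queue: 36 → 52 → 24 → 23 → 25; FIFO queue: 52 → 36 → 24 → 42 → 54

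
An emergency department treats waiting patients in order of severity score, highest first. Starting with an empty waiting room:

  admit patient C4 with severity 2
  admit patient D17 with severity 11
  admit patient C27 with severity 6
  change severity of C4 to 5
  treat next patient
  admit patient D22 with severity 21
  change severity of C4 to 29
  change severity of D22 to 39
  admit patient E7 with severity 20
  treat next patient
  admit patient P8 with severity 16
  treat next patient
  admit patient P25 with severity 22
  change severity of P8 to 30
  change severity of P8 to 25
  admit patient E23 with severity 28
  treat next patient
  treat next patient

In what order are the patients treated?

add C4 (severity 2) → {C4:2}
add D17 (severity 11) → {D17:11, C4:2}
add C27 (severity 6) → {D17:11, C27:6, C4:2}
update C4 to severity 5 → {D17:11, C27:6, C4:5}
treat next patient → D17; now {C27:6, C4:5}
add D22 (severity 21) → {D22:21, C27:6, C4:5}
update C4 to severity 29 → {C4:29, D22:21, C27:6}
update D22 to severity 39 → {D22:39, C4:29, C27:6}
add E7 (severity 20) → {D22:39, C4:29, E7:20, C27:6}
treat next patient → D22; now {C4:29, E7:20, C27:6}
add P8 (severity 16) → {C4:29, E7:20, P8:16, C27:6}
treat next patient → C4; now {E7:20, P8:16, C27:6}
add P25 (severity 22) → {P25:22, E7:20, P8:16, C27:6}
update P8 to severity 30 → {P8:30, P25:22, E7:20, C27:6}
update P8 to severity 25 → {P8:25, P25:22, E7:20, C27:6}
add E23 (severity 28) → {E23:28, P8:25, P25:22, E7:20, C27:6}
treat next patient → E23; now {P8:25, P25:22, E7:20, C27:6}
treat next patient → P8; now {P25:22, E7:20, C27:6}

D17, D22, C4, E23, P8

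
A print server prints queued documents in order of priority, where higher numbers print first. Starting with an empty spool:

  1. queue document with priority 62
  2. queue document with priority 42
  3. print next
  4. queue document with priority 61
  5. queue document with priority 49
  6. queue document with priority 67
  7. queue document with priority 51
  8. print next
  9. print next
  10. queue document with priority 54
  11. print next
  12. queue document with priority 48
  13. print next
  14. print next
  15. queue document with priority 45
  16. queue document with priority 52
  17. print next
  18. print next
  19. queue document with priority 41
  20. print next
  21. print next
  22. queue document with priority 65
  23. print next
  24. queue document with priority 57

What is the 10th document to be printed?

insert 62 → {62}
insert 42 → {62, 42}
print next → 62; now {42}
insert 61 → {61, 42}
insert 49 → {61, 49, 42}
insert 67 → {67, 61, 49, 42}
insert 51 → {67, 61, 51, 49, 42}
print next → 67; now {61, 51, 49, 42}
print next → 61; now {51, 49, 42}
insert 54 → {54, 51, 49, 42}
print next → 54; now {51, 49, 42}
insert 48 → {51, 49, 48, 42}
print next → 51; now {49, 48, 42}
print next → 49; now {48, 42}
insert 45 → {48, 45, 42}
insert 52 → {52, 48, 45, 42}
print next → 52; now {48, 45, 42}
print next → 48; now {45, 42}
insert 41 → {45, 42, 41}
print next → 45; now {42, 41}
print next → 42; now {41}
insert 65 → {65, 41}
print next → 65; now {41}
insert 57 → {57, 41}

42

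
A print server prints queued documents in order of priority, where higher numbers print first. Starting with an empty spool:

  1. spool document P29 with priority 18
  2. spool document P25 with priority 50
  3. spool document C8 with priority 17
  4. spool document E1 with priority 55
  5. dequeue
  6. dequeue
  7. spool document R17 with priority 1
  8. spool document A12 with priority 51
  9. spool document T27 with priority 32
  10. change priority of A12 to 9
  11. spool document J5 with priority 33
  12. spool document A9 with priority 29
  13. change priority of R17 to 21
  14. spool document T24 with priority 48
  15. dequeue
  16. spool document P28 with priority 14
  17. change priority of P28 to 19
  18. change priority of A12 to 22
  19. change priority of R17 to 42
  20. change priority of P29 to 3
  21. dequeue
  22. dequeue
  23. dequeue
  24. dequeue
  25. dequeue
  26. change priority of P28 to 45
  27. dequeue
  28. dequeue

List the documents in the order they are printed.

add P29 (priority 18) → {P29:18}
add P25 (priority 50) → {P25:50, P29:18}
add C8 (priority 17) → {P25:50, P29:18, C8:17}
add E1 (priority 55) → {E1:55, P25:50, P29:18, C8:17}
dequeue → E1; now {P25:50, P29:18, C8:17}
dequeue → P25; now {P29:18, C8:17}
add R17 (priority 1) → {P29:18, C8:17, R17:1}
add A12 (priority 51) → {A12:51, P29:18, C8:17, R17:1}
add T27 (priority 32) → {A12:51, T27:32, P29:18, C8:17, R17:1}
update A12 to priority 9 → {T27:32, P29:18, C8:17, A12:9, R17:1}
add J5 (priority 33) → {J5:33, T27:32, P29:18, C8:17, A12:9, R17:1}
add A9 (priority 29) → {J5:33, T27:32, A9:29, P29:18, C8:17, A12:9, R17:1}
update R17 to priority 21 → {J5:33, T27:32, A9:29, R17:21, P29:18, C8:17, A12:9}
add T24 (priority 48) → {T24:48, J5:33, T27:32, A9:29, R17:21, P29:18, C8:17, A12:9}
dequeue → T24; now {J5:33, T27:32, A9:29, R17:21, P29:18, C8:17, A12:9}
add P28 (priority 14) → {J5:33, T27:32, A9:29, R17:21, P29:18, C8:17, P28:14, A12:9}
update P28 to priority 19 → {J5:33, T27:32, A9:29, R17:21, P28:19, P29:18, C8:17, A12:9}
update A12 to priority 22 → {J5:33, T27:32, A9:29, A12:22, R17:21, P28:19, P29:18, C8:17}
update R17 to priority 42 → {R17:42, J5:33, T27:32, A9:29, A12:22, P28:19, P29:18, C8:17}
update P29 to priority 3 → {R17:42, J5:33, T27:32, A9:29, A12:22, P28:19, C8:17, P29:3}
dequeue → R17; now {J5:33, T27:32, A9:29, A12:22, P28:19, C8:17, P29:3}
dequeue → J5; now {T27:32, A9:29, A12:22, P28:19, C8:17, P29:3}
dequeue → T27; now {A9:29, A12:22, P28:19, C8:17, P29:3}
dequeue → A9; now {A12:22, P28:19, C8:17, P29:3}
dequeue → A12; now {P28:19, C8:17, P29:3}
update P28 to priority 45 → {P28:45, C8:17, P29:3}
dequeue → P28; now {C8:17, P29:3}
dequeue → C8; now {P29:3}

E1, P25, T24, R17, J5, T27, A9, A12, P28, C8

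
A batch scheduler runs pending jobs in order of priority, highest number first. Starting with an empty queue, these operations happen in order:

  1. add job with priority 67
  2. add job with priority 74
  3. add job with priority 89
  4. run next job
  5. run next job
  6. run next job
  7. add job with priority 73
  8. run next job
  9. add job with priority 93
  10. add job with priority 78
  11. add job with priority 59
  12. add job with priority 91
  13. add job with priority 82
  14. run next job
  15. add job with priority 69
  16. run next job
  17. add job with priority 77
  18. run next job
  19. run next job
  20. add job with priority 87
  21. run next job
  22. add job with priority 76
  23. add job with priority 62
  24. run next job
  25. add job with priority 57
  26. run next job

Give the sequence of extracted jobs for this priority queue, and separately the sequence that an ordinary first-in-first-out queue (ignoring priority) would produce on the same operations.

priority queue: [89, 74, 67, 73, 93, 91, 82, 78, 87, 77, 76]; FIFO queue: 67 → 74 → 89 → 73 → 93 → 78 → 59 → 91 → 82 → 69 → 77

insert 67 → {67}
insert 74 → {74, 67}
insert 89 → {89, 74, 67}
run next job → 89; now {74, 67}
run next job → 74; now {67}
run next job → 67; now {}
insert 73 → {73}
run next job → 73; now {}
insert 93 → {93}
insert 78 → {93, 78}
insert 59 → {93, 78, 59}
insert 91 → {93, 91, 78, 59}
insert 82 → {93, 91, 82, 78, 59}
run next job → 93; now {91, 82, 78, 59}
insert 69 → {91, 82, 78, 69, 59}
run next job → 91; now {82, 78, 69, 59}
insert 77 → {82, 78, 77, 69, 59}
run next job → 82; now {78, 77, 69, 59}
run next job → 78; now {77, 69, 59}
insert 87 → {87, 77, 69, 59}
run next job → 87; now {77, 69, 59}
insert 76 → {77, 76, 69, 59}
insert 62 → {77, 76, 69, 62, 59}
run next job → 77; now {76, 69, 62, 59}
insert 57 → {76, 69, 62, 59, 57}
run next job → 76; now {69, 62, 59, 57}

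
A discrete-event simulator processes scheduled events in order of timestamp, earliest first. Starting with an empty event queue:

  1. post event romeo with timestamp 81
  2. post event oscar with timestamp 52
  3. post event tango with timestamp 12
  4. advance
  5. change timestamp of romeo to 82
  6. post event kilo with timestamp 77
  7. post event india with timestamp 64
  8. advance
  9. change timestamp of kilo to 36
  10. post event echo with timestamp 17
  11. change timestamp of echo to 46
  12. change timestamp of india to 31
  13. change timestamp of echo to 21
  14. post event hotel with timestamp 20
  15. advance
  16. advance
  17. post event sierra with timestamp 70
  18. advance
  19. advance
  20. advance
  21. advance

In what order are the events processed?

add romeo (timestamp 81) → {romeo:81}
add oscar (timestamp 52) → {oscar:52, romeo:81}
add tango (timestamp 12) → {tango:12, oscar:52, romeo:81}
advance → tango; now {oscar:52, romeo:81}
update romeo to timestamp 82 → {oscar:52, romeo:82}
add kilo (timestamp 77) → {oscar:52, kilo:77, romeo:82}
add india (timestamp 64) → {oscar:52, india:64, kilo:77, romeo:82}
advance → oscar; now {india:64, kilo:77, romeo:82}
update kilo to timestamp 36 → {kilo:36, india:64, romeo:82}
add echo (timestamp 17) → {echo:17, kilo:36, india:64, romeo:82}
update echo to timestamp 46 → {kilo:36, echo:46, india:64, romeo:82}
update india to timestamp 31 → {india:31, kilo:36, echo:46, romeo:82}
update echo to timestamp 21 → {echo:21, india:31, kilo:36, romeo:82}
add hotel (timestamp 20) → {hotel:20, echo:21, india:31, kilo:36, romeo:82}
advance → hotel; now {echo:21, india:31, kilo:36, romeo:82}
advance → echo; now {india:31, kilo:36, romeo:82}
add sierra (timestamp 70) → {india:31, kilo:36, sierra:70, romeo:82}
advance → india; now {kilo:36, sierra:70, romeo:82}
advance → kilo; now {sierra:70, romeo:82}
advance → sierra; now {romeo:82}
advance → romeo; now {}

[tango, oscar, hotel, echo, india, kilo, sierra, romeo]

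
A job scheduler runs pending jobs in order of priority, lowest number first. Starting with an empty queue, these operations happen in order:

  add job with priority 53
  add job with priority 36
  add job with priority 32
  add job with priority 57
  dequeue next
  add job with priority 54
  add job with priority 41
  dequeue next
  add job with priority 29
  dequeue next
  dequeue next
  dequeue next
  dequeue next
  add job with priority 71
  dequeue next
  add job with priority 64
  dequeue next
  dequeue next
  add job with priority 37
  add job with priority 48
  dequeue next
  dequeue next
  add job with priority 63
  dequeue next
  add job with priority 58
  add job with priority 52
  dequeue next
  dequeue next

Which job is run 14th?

insert 53 → {53}
insert 36 → {36, 53}
insert 32 → {32, 36, 53}
insert 57 → {32, 36, 53, 57}
dequeue next → 32; now {36, 53, 57}
insert 54 → {36, 53, 54, 57}
insert 41 → {36, 41, 53, 54, 57}
dequeue next → 36; now {41, 53, 54, 57}
insert 29 → {29, 41, 53, 54, 57}
dequeue next → 29; now {41, 53, 54, 57}
dequeue next → 41; now {53, 54, 57}
dequeue next → 53; now {54, 57}
dequeue next → 54; now {57}
insert 71 → {57, 71}
dequeue next → 57; now {71}
insert 64 → {64, 71}
dequeue next → 64; now {71}
dequeue next → 71; now {}
insert 37 → {37}
insert 48 → {37, 48}
dequeue next → 37; now {48}
dequeue next → 48; now {}
insert 63 → {63}
dequeue next → 63; now {}
insert 58 → {58}
insert 52 → {52, 58}
dequeue next → 52; now {58}
dequeue next → 58; now {}

58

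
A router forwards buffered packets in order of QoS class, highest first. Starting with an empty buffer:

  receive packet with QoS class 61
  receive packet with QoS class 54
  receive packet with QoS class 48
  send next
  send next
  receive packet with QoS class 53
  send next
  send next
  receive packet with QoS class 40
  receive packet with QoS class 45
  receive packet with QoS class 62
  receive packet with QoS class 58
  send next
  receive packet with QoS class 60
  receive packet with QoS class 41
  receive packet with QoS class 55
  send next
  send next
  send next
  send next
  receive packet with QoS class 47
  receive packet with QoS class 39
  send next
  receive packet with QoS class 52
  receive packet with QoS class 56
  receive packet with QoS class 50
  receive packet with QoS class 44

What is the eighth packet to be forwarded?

55

insert 61 → {61}
insert 54 → {61, 54}
insert 48 → {61, 54, 48}
send next → 61; now {54, 48}
send next → 54; now {48}
insert 53 → {53, 48}
send next → 53; now {48}
send next → 48; now {}
insert 40 → {40}
insert 45 → {45, 40}
insert 62 → {62, 45, 40}
insert 58 → {62, 58, 45, 40}
send next → 62; now {58, 45, 40}
insert 60 → {60, 58, 45, 40}
insert 41 → {60, 58, 45, 41, 40}
insert 55 → {60, 58, 55, 45, 41, 40}
send next → 60; now {58, 55, 45, 41, 40}
send next → 58; now {55, 45, 41, 40}
send next → 55; now {45, 41, 40}
send next → 45; now {41, 40}
insert 47 → {47, 41, 40}
insert 39 → {47, 41, 40, 39}
send next → 47; now {41, 40, 39}
insert 52 → {52, 41, 40, 39}
insert 56 → {56, 52, 41, 40, 39}
insert 50 → {56, 52, 50, 41, 40, 39}
insert 44 → {56, 52, 50, 44, 41, 40, 39}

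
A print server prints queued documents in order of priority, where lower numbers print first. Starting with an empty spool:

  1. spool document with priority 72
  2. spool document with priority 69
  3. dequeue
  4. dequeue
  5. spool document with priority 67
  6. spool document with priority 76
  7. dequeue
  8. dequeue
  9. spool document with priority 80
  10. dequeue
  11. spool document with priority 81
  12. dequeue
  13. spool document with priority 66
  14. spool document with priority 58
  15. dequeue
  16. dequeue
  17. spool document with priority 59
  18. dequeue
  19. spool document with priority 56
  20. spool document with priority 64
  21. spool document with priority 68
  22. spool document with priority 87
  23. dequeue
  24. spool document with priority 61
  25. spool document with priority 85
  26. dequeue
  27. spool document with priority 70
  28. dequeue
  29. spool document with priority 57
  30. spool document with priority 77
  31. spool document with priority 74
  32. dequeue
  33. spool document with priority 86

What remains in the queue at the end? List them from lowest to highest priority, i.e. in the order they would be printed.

insert 72 → {72}
insert 69 → {69, 72}
dequeue → 69; now {72}
dequeue → 72; now {}
insert 67 → {67}
insert 76 → {67, 76}
dequeue → 67; now {76}
dequeue → 76; now {}
insert 80 → {80}
dequeue → 80; now {}
insert 81 → {81}
dequeue → 81; now {}
insert 66 → {66}
insert 58 → {58, 66}
dequeue → 58; now {66}
dequeue → 66; now {}
insert 59 → {59}
dequeue → 59; now {}
insert 56 → {56}
insert 64 → {56, 64}
insert 68 → {56, 64, 68}
insert 87 → {56, 64, 68, 87}
dequeue → 56; now {64, 68, 87}
insert 61 → {61, 64, 68, 87}
insert 85 → {61, 64, 68, 85, 87}
dequeue → 61; now {64, 68, 85, 87}
insert 70 → {64, 68, 70, 85, 87}
dequeue → 64; now {68, 70, 85, 87}
insert 57 → {57, 68, 70, 85, 87}
insert 77 → {57, 68, 70, 77, 85, 87}
insert 74 → {57, 68, 70, 74, 77, 85, 87}
dequeue → 57; now {68, 70, 74, 77, 85, 87}
insert 86 → {68, 70, 74, 77, 85, 86, 87}

68, 70, 74, 77, 85, 86, 87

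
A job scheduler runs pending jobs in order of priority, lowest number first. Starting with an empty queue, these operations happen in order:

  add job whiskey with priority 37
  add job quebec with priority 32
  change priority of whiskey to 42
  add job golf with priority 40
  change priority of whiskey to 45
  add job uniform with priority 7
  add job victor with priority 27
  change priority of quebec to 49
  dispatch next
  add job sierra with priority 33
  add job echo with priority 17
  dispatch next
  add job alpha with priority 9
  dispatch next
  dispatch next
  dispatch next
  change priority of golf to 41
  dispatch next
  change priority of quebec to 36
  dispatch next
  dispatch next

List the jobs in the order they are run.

add whiskey (priority 37) → {whiskey:37}
add quebec (priority 32) → {quebec:32, whiskey:37}
update whiskey to priority 42 → {quebec:32, whiskey:42}
add golf (priority 40) → {quebec:32, golf:40, whiskey:42}
update whiskey to priority 45 → {quebec:32, golf:40, whiskey:45}
add uniform (priority 7) → {uniform:7, quebec:32, golf:40, whiskey:45}
add victor (priority 27) → {uniform:7, victor:27, quebec:32, golf:40, whiskey:45}
update quebec to priority 49 → {uniform:7, victor:27, golf:40, whiskey:45, quebec:49}
dispatch next → uniform; now {victor:27, golf:40, whiskey:45, quebec:49}
add sierra (priority 33) → {victor:27, sierra:33, golf:40, whiskey:45, quebec:49}
add echo (priority 17) → {echo:17, victor:27, sierra:33, golf:40, whiskey:45, quebec:49}
dispatch next → echo; now {victor:27, sierra:33, golf:40, whiskey:45, quebec:49}
add alpha (priority 9) → {alpha:9, victor:27, sierra:33, golf:40, whiskey:45, quebec:49}
dispatch next → alpha; now {victor:27, sierra:33, golf:40, whiskey:45, quebec:49}
dispatch next → victor; now {sierra:33, golf:40, whiskey:45, quebec:49}
dispatch next → sierra; now {golf:40, whiskey:45, quebec:49}
update golf to priority 41 → {golf:41, whiskey:45, quebec:49}
dispatch next → golf; now {whiskey:45, quebec:49}
update quebec to priority 36 → {quebec:36, whiskey:45}
dispatch next → quebec; now {whiskey:45}
dispatch next → whiskey; now {}

[uniform, echo, alpha, victor, sierra, golf, quebec, whiskey]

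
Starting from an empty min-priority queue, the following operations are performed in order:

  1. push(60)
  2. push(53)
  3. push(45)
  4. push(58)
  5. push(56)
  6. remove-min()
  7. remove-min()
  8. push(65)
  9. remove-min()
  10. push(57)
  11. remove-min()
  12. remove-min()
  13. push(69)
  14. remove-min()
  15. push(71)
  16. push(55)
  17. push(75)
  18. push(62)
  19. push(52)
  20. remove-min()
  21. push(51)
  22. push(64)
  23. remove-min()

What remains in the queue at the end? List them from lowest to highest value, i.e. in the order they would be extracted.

55 → 62 → 64 → 65 → 69 → 71 → 75

insert 60 → {60}
insert 53 → {53, 60}
insert 45 → {45, 53, 60}
insert 58 → {45, 53, 58, 60}
insert 56 → {45, 53, 56, 58, 60}
remove-min → 45; now {53, 56, 58, 60}
remove-min → 53; now {56, 58, 60}
insert 65 → {56, 58, 60, 65}
remove-min → 56; now {58, 60, 65}
insert 57 → {57, 58, 60, 65}
remove-min → 57; now {58, 60, 65}
remove-min → 58; now {60, 65}
insert 69 → {60, 65, 69}
remove-min → 60; now {65, 69}
insert 71 → {65, 69, 71}
insert 55 → {55, 65, 69, 71}
insert 75 → {55, 65, 69, 71, 75}
insert 62 → {55, 62, 65, 69, 71, 75}
insert 52 → {52, 55, 62, 65, 69, 71, 75}
remove-min → 52; now {55, 62, 65, 69, 71, 75}
insert 51 → {51, 55, 62, 65, 69, 71, 75}
insert 64 → {51, 55, 62, 64, 65, 69, 71, 75}
remove-min → 51; now {55, 62, 64, 65, 69, 71, 75}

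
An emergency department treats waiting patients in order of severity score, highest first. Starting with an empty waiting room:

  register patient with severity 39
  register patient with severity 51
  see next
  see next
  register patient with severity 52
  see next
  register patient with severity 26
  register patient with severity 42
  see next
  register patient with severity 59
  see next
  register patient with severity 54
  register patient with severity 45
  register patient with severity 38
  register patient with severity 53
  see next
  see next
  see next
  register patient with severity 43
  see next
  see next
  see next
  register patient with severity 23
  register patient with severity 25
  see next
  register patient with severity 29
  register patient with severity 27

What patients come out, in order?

51, 39, 52, 42, 59, 54, 53, 45, 43, 38, 26, 25

insert 39 → {39}
insert 51 → {51, 39}
see next → 51; now {39}
see next → 39; now {}
insert 52 → {52}
see next → 52; now {}
insert 26 → {26}
insert 42 → {42, 26}
see next → 42; now {26}
insert 59 → {59, 26}
see next → 59; now {26}
insert 54 → {54, 26}
insert 45 → {54, 45, 26}
insert 38 → {54, 45, 38, 26}
insert 53 → {54, 53, 45, 38, 26}
see next → 54; now {53, 45, 38, 26}
see next → 53; now {45, 38, 26}
see next → 45; now {38, 26}
insert 43 → {43, 38, 26}
see next → 43; now {38, 26}
see next → 38; now {26}
see next → 26; now {}
insert 23 → {23}
insert 25 → {25, 23}
see next → 25; now {23}
insert 29 → {29, 23}
insert 27 → {29, 27, 23}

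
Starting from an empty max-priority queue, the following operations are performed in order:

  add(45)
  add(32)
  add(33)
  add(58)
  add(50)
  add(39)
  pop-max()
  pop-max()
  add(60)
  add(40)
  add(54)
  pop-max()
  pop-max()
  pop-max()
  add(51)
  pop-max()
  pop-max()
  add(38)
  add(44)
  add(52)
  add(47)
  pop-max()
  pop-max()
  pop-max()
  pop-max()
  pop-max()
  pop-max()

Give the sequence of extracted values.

58, 50, 60, 54, 45, 51, 40, 52, 47, 44, 39, 38, 33

insert 45 → {45}
insert 32 → {45, 32}
insert 33 → {45, 33, 32}
insert 58 → {58, 45, 33, 32}
insert 50 → {58, 50, 45, 33, 32}
insert 39 → {58, 50, 45, 39, 33, 32}
pop-max → 58; now {50, 45, 39, 33, 32}
pop-max → 50; now {45, 39, 33, 32}
insert 60 → {60, 45, 39, 33, 32}
insert 40 → {60, 45, 40, 39, 33, 32}
insert 54 → {60, 54, 45, 40, 39, 33, 32}
pop-max → 60; now {54, 45, 40, 39, 33, 32}
pop-max → 54; now {45, 40, 39, 33, 32}
pop-max → 45; now {40, 39, 33, 32}
insert 51 → {51, 40, 39, 33, 32}
pop-max → 51; now {40, 39, 33, 32}
pop-max → 40; now {39, 33, 32}
insert 38 → {39, 38, 33, 32}
insert 44 → {44, 39, 38, 33, 32}
insert 52 → {52, 44, 39, 38, 33, 32}
insert 47 → {52, 47, 44, 39, 38, 33, 32}
pop-max → 52; now {47, 44, 39, 38, 33, 32}
pop-max → 47; now {44, 39, 38, 33, 32}
pop-max → 44; now {39, 38, 33, 32}
pop-max → 39; now {38, 33, 32}
pop-max → 38; now {33, 32}
pop-max → 33; now {32}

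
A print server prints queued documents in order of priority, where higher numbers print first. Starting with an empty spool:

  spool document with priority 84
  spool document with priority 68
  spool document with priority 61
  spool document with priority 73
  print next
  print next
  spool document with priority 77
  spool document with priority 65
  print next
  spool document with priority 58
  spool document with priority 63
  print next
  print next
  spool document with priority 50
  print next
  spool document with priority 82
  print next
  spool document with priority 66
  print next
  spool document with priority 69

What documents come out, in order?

insert 84 → {84}
insert 68 → {84, 68}
insert 61 → {84, 68, 61}
insert 73 → {84, 73, 68, 61}
print next → 84; now {73, 68, 61}
print next → 73; now {68, 61}
insert 77 → {77, 68, 61}
insert 65 → {77, 68, 65, 61}
print next → 77; now {68, 65, 61}
insert 58 → {68, 65, 61, 58}
insert 63 → {68, 65, 63, 61, 58}
print next → 68; now {65, 63, 61, 58}
print next → 65; now {63, 61, 58}
insert 50 → {63, 61, 58, 50}
print next → 63; now {61, 58, 50}
insert 82 → {82, 61, 58, 50}
print next → 82; now {61, 58, 50}
insert 66 → {66, 61, 58, 50}
print next → 66; now {61, 58, 50}
insert 69 → {69, 61, 58, 50}

[84, 73, 77, 68, 65, 63, 82, 66]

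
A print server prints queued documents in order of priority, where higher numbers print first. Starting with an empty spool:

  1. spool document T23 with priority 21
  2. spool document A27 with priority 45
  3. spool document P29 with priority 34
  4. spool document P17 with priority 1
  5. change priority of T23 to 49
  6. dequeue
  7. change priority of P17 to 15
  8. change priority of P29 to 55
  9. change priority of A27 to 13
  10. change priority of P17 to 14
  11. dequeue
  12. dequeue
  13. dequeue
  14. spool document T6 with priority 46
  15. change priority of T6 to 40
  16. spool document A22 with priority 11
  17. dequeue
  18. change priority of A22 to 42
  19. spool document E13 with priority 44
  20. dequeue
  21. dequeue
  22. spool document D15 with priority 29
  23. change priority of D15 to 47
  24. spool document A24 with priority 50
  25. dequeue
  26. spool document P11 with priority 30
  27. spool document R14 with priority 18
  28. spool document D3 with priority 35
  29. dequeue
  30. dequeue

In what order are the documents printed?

add T23 (priority 21) → {T23:21}
add A27 (priority 45) → {A27:45, T23:21}
add P29 (priority 34) → {A27:45, P29:34, T23:21}
add P17 (priority 1) → {A27:45, P29:34, T23:21, P17:1}
update T23 to priority 49 → {T23:49, A27:45, P29:34, P17:1}
dequeue → T23; now {A27:45, P29:34, P17:1}
update P17 to priority 15 → {A27:45, P29:34, P17:15}
update P29 to priority 55 → {P29:55, A27:45, P17:15}
update A27 to priority 13 → {P29:55, P17:15, A27:13}
update P17 to priority 14 → {P29:55, P17:14, A27:13}
dequeue → P29; now {P17:14, A27:13}
dequeue → P17; now {A27:13}
dequeue → A27; now {}
add T6 (priority 46) → {T6:46}
update T6 to priority 40 → {T6:40}
add A22 (priority 11) → {T6:40, A22:11}
dequeue → T6; now {A22:11}
update A22 to priority 42 → {A22:42}
add E13 (priority 44) → {E13:44, A22:42}
dequeue → E13; now {A22:42}
dequeue → A22; now {}
add D15 (priority 29) → {D15:29}
update D15 to priority 47 → {D15:47}
add A24 (priority 50) → {A24:50, D15:47}
dequeue → A24; now {D15:47}
add P11 (priority 30) → {D15:47, P11:30}
add R14 (priority 18) → {D15:47, P11:30, R14:18}
add D3 (priority 35) → {D15:47, D3:35, P11:30, R14:18}
dequeue → D15; now {D3:35, P11:30, R14:18}
dequeue → D3; now {P11:30, R14:18}

T23, P29, P17, A27, T6, E13, A22, A24, D15, D3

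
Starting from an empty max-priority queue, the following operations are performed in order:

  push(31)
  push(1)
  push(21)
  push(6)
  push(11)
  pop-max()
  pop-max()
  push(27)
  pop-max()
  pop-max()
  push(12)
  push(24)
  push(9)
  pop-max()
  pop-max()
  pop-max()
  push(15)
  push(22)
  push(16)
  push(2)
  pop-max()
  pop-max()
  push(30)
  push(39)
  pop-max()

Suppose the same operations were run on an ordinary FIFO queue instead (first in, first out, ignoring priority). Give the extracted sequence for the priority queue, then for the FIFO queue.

insert 31 → {31}
insert 1 → {31, 1}
insert 21 → {31, 21, 1}
insert 6 → {31, 21, 6, 1}
insert 11 → {31, 21, 11, 6, 1}
pop-max → 31; now {21, 11, 6, 1}
pop-max → 21; now {11, 6, 1}
insert 27 → {27, 11, 6, 1}
pop-max → 27; now {11, 6, 1}
pop-max → 11; now {6, 1}
insert 12 → {12, 6, 1}
insert 24 → {24, 12, 6, 1}
insert 9 → {24, 12, 9, 6, 1}
pop-max → 24; now {12, 9, 6, 1}
pop-max → 12; now {9, 6, 1}
pop-max → 9; now {6, 1}
insert 15 → {15, 6, 1}
insert 22 → {22, 15, 6, 1}
insert 16 → {22, 16, 15, 6, 1}
insert 2 → {22, 16, 15, 6, 2, 1}
pop-max → 22; now {16, 15, 6, 2, 1}
pop-max → 16; now {15, 6, 2, 1}
insert 30 → {30, 15, 6, 2, 1}
insert 39 → {39, 30, 15, 6, 2, 1}
pop-max → 39; now {30, 15, 6, 2, 1}

priority queue: 31, 21, 27, 11, 24, 12, 9, 22, 16, 39; FIFO queue: [31, 1, 21, 6, 11, 27, 12, 24, 9, 15]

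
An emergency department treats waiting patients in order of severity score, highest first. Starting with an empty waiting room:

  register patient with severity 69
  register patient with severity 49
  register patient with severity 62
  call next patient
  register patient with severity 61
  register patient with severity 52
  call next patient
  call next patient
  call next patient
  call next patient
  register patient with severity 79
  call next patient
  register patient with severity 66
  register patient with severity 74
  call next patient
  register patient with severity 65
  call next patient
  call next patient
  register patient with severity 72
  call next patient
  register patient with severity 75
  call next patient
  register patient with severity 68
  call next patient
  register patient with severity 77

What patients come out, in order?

insert 69 → {69}
insert 49 → {69, 49}
insert 62 → {69, 62, 49}
call next patient → 69; now {62, 49}
insert 61 → {62, 61, 49}
insert 52 → {62, 61, 52, 49}
call next patient → 62; now {61, 52, 49}
call next patient → 61; now {52, 49}
call next patient → 52; now {49}
call next patient → 49; now {}
insert 79 → {79}
call next patient → 79; now {}
insert 66 → {66}
insert 74 → {74, 66}
call next patient → 74; now {66}
insert 65 → {66, 65}
call next patient → 66; now {65}
call next patient → 65; now {}
insert 72 → {72}
call next patient → 72; now {}
insert 75 → {75}
call next patient → 75; now {}
insert 68 → {68}
call next patient → 68; now {}
insert 77 → {77}

69 → 62 → 61 → 52 → 49 → 79 → 74 → 66 → 65 → 72 → 75 → 68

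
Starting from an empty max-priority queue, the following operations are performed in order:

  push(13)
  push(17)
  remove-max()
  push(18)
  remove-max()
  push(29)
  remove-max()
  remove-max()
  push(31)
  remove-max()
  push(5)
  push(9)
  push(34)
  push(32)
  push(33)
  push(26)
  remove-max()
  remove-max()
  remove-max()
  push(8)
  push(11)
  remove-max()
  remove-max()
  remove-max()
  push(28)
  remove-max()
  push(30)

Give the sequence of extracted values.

insert 13 → {13}
insert 17 → {17, 13}
remove-max → 17; now {13}
insert 18 → {18, 13}
remove-max → 18; now {13}
insert 29 → {29, 13}
remove-max → 29; now {13}
remove-max → 13; now {}
insert 31 → {31}
remove-max → 31; now {}
insert 5 → {5}
insert 9 → {9, 5}
insert 34 → {34, 9, 5}
insert 32 → {34, 32, 9, 5}
insert 33 → {34, 33, 32, 9, 5}
insert 26 → {34, 33, 32, 26, 9, 5}
remove-max → 34; now {33, 32, 26, 9, 5}
remove-max → 33; now {32, 26, 9, 5}
remove-max → 32; now {26, 9, 5}
insert 8 → {26, 9, 8, 5}
insert 11 → {26, 11, 9, 8, 5}
remove-max → 26; now {11, 9, 8, 5}
remove-max → 11; now {9, 8, 5}
remove-max → 9; now {8, 5}
insert 28 → {28, 8, 5}
remove-max → 28; now {8, 5}
insert 30 → {30, 8, 5}

17, 18, 29, 13, 31, 34, 33, 32, 26, 11, 9, 28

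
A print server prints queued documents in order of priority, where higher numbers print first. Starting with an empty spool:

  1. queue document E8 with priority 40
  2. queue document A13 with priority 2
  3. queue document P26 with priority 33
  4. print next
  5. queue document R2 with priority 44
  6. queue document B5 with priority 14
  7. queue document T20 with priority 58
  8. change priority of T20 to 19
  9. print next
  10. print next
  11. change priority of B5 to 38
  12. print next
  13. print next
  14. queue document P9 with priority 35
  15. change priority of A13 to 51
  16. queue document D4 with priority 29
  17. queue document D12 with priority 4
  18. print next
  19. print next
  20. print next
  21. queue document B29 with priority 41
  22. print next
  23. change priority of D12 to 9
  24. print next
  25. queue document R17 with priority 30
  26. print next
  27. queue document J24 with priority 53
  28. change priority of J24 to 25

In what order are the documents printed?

add E8 (priority 40) → {E8:40}
add A13 (priority 2) → {E8:40, A13:2}
add P26 (priority 33) → {E8:40, P26:33, A13:2}
print next → E8; now {P26:33, A13:2}
add R2 (priority 44) → {R2:44, P26:33, A13:2}
add B5 (priority 14) → {R2:44, P26:33, B5:14, A13:2}
add T20 (priority 58) → {T20:58, R2:44, P26:33, B5:14, A13:2}
update T20 to priority 19 → {R2:44, P26:33, T20:19, B5:14, A13:2}
print next → R2; now {P26:33, T20:19, B5:14, A13:2}
print next → P26; now {T20:19, B5:14, A13:2}
update B5 to priority 38 → {B5:38, T20:19, A13:2}
print next → B5; now {T20:19, A13:2}
print next → T20; now {A13:2}
add P9 (priority 35) → {P9:35, A13:2}
update A13 to priority 51 → {A13:51, P9:35}
add D4 (priority 29) → {A13:51, P9:35, D4:29}
add D12 (priority 4) → {A13:51, P9:35, D4:29, D12:4}
print next → A13; now {P9:35, D4:29, D12:4}
print next → P9; now {D4:29, D12:4}
print next → D4; now {D12:4}
add B29 (priority 41) → {B29:41, D12:4}
print next → B29; now {D12:4}
update D12 to priority 9 → {D12:9}
print next → D12; now {}
add R17 (priority 30) → {R17:30}
print next → R17; now {}
add J24 (priority 53) → {J24:53}
update J24 to priority 25 → {J24:25}

E8, R2, P26, B5, T20, A13, P9, D4, B29, D12, R17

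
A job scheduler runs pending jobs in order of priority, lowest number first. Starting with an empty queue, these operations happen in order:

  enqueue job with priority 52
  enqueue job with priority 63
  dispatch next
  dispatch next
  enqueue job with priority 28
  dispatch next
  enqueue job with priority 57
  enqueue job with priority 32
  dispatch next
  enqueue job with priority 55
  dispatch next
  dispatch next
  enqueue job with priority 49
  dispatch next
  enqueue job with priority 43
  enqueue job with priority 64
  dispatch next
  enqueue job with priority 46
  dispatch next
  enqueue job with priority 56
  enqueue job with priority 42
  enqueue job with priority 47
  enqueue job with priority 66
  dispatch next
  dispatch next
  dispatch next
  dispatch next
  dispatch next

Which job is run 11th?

47

insert 52 → {52}
insert 63 → {52, 63}
dispatch next → 52; now {63}
dispatch next → 63; now {}
insert 28 → {28}
dispatch next → 28; now {}
insert 57 → {57}
insert 32 → {32, 57}
dispatch next → 32; now {57}
insert 55 → {55, 57}
dispatch next → 55; now {57}
dispatch next → 57; now {}
insert 49 → {49}
dispatch next → 49; now {}
insert 43 → {43}
insert 64 → {43, 64}
dispatch next → 43; now {64}
insert 46 → {46, 64}
dispatch next → 46; now {64}
insert 56 → {56, 64}
insert 42 → {42, 56, 64}
insert 47 → {42, 47, 56, 64}
insert 66 → {42, 47, 56, 64, 66}
dispatch next → 42; now {47, 56, 64, 66}
dispatch next → 47; now {56, 64, 66}
dispatch next → 56; now {64, 66}
dispatch next → 64; now {66}
dispatch next → 66; now {}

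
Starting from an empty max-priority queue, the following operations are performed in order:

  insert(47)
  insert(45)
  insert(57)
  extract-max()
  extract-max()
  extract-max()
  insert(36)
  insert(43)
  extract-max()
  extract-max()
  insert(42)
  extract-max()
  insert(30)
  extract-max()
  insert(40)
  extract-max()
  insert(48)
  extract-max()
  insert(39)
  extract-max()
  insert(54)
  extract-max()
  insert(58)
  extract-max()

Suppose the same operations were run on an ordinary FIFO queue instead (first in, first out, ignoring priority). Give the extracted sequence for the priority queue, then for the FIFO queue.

insert 47 → {47}
insert 45 → {47, 45}
insert 57 → {57, 47, 45}
extract-max → 57; now {47, 45}
extract-max → 47; now {45}
extract-max → 45; now {}
insert 36 → {36}
insert 43 → {43, 36}
extract-max → 43; now {36}
extract-max → 36; now {}
insert 42 → {42}
extract-max → 42; now {}
insert 30 → {30}
extract-max → 30; now {}
insert 40 → {40}
extract-max → 40; now {}
insert 48 → {48}
extract-max → 48; now {}
insert 39 → {39}
extract-max → 39; now {}
insert 54 → {54}
extract-max → 54; now {}
insert 58 → {58}
extract-max → 58; now {}

priority queue: [57, 47, 45, 43, 36, 42, 30, 40, 48, 39, 54, 58]; FIFO queue: 47 → 45 → 57 → 36 → 43 → 42 → 30 → 40 → 48 → 39 → 54 → 58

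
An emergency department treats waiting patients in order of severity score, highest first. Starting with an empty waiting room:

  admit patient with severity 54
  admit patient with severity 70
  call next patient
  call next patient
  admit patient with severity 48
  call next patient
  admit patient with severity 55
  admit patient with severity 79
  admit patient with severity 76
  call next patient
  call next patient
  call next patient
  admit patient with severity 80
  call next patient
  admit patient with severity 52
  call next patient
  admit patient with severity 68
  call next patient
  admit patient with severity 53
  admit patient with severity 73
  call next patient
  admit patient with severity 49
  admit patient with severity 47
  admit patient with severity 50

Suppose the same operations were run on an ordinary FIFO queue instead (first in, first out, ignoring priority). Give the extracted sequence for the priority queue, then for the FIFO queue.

priority queue: 70, 54, 48, 79, 76, 55, 80, 52, 68, 73; FIFO queue: 54, 70, 48, 55, 79, 76, 80, 52, 68, 53

insert 54 → {54}
insert 70 → {70, 54}
call next patient → 70; now {54}
call next patient → 54; now {}
insert 48 → {48}
call next patient → 48; now {}
insert 55 → {55}
insert 79 → {79, 55}
insert 76 → {79, 76, 55}
call next patient → 79; now {76, 55}
call next patient → 76; now {55}
call next patient → 55; now {}
insert 80 → {80}
call next patient → 80; now {}
insert 52 → {52}
call next patient → 52; now {}
insert 68 → {68}
call next patient → 68; now {}
insert 53 → {53}
insert 73 → {73, 53}
call next patient → 73; now {53}
insert 49 → {53, 49}
insert 47 → {53, 49, 47}
insert 50 → {53, 50, 49, 47}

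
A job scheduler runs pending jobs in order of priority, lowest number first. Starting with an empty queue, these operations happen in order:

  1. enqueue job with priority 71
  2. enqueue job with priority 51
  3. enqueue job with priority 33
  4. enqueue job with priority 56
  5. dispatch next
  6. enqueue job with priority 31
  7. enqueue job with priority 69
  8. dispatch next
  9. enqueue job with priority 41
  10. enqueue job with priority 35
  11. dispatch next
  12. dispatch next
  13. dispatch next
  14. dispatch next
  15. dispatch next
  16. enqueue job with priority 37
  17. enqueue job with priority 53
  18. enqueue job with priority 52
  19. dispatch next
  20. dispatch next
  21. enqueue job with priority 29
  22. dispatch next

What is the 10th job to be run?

29

insert 71 → {71}
insert 51 → {51, 71}
insert 33 → {33, 51, 71}
insert 56 → {33, 51, 56, 71}
dispatch next → 33; now {51, 56, 71}
insert 31 → {31, 51, 56, 71}
insert 69 → {31, 51, 56, 69, 71}
dispatch next → 31; now {51, 56, 69, 71}
insert 41 → {41, 51, 56, 69, 71}
insert 35 → {35, 41, 51, 56, 69, 71}
dispatch next → 35; now {41, 51, 56, 69, 71}
dispatch next → 41; now {51, 56, 69, 71}
dispatch next → 51; now {56, 69, 71}
dispatch next → 56; now {69, 71}
dispatch next → 69; now {71}
insert 37 → {37, 71}
insert 53 → {37, 53, 71}
insert 52 → {37, 52, 53, 71}
dispatch next → 37; now {52, 53, 71}
dispatch next → 52; now {53, 71}
insert 29 → {29, 53, 71}
dispatch next → 29; now {53, 71}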